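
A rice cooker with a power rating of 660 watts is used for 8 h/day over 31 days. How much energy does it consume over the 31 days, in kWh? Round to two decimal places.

163.68 kWh

Runtime = 8 h/day × 31 days = 248 h
Energy = 0.66 kW × 248 h = 163.68 kWh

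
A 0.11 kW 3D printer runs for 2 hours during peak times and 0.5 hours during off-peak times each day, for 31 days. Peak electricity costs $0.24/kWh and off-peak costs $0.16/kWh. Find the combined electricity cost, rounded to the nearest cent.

$1.91

Peak energy = 0.11 kW × 2 h × 31 = 6.82 kWh
Off-peak energy = 0.11 kW × 0.5 h × 31 = 1.705 kWh
Cost = 6.82 × $0.24 + 1.705 × $0.16 = $1.6368 + $0.2728 = $1.91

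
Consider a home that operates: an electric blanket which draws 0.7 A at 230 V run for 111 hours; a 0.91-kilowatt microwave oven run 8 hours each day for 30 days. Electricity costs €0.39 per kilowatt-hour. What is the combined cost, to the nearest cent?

electric blanket: Power = 0.7 A × 230 V = 161 W = 0.161 kW
electric blanket: 0.161 kW × 111 h = 17.871 kWh
microwave oven: Runtime = 8 h/day × 30 days = 240 h
microwave oven: 0.91 kW × 240 h = 218.4 kWh
Total energy = 236.271 kWh
Cost = 236.271 × €0.39 = €92.15

€92.15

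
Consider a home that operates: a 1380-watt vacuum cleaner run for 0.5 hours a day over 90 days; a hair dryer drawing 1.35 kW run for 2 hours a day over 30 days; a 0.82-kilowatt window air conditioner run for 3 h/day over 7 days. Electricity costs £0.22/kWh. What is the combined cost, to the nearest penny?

vacuum cleaner: Runtime = 0.5 h/day × 90 days = 45 h
vacuum cleaner: 1.38 kW × 45 h = 62.1 kWh
hair dryer: Runtime = 2 h/day × 30 days = 60 h
hair dryer: 1.35 kW × 60 h = 81 kWh
window air conditioner: Runtime = 3 h/day × 7 days = 21 h
window air conditioner: 0.82 kW × 21 h = 17.22 kWh
Total energy = 160.32 kWh
Cost = 160.32 × £0.22 = £35.27

£35.27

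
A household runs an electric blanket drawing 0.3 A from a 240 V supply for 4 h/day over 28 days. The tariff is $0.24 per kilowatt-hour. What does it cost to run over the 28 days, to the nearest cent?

$1.94

Power = 0.3 A × 240 V = 72 W = 0.072 kW
Runtime = 4 h/day × 28 days = 112 h
Energy = 0.072 kW × 112 h = 8.064 kWh
Cost = 8.064 kWh × $0.24/kWh = $1.94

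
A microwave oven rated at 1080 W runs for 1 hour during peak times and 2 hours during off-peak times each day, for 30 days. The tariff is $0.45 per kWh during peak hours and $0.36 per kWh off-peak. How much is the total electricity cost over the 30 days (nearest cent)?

Peak energy = 1.08 kW × 1 h × 30 = 32.4 kWh
Off-peak energy = 1.08 kW × 2 h × 30 = 64.8 kWh
Cost = 32.4 × $0.45 + 64.8 × $0.36 = $14.58 + $23.328 = $37.91

$37.91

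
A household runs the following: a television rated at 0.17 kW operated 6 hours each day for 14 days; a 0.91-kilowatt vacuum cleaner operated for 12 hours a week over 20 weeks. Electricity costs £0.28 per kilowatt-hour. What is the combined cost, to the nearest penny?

television: Runtime = 6 h/day × 14 days = 84 h
television: 0.17 kW × 84 h = 14.28 kWh
vacuum cleaner: Runtime = 12 h/week × 20 weeks = 240 h
vacuum cleaner: 0.91 kW × 240 h = 218.4 kWh
Total energy = 232.68 kWh
Cost = 232.68 × £0.28 = £65.15

£65.15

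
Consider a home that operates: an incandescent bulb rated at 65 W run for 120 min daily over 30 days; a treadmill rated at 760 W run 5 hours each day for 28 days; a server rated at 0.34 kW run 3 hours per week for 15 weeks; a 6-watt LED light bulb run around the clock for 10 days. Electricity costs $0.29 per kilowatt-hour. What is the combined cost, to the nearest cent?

incandescent bulb: Runtime = 120 min × 30 = 3600 min = 60 h
incandescent bulb: 0.065 kW × 60 h = 3.9 kWh
treadmill: Runtime = 5 h/day × 28 days = 140 h
treadmill: 0.76 kW × 140 h = 106.4 kWh
server: Runtime = 3 h/week × 15 weeks = 45 h
server: 0.34 kW × 45 h = 15.3 kWh
LED light bulb: Runtime = 24 h × 10 = 240 h
LED light bulb: 0.006 kW × 240 h = 1.44 kWh
Total energy = 127.04 kWh
Cost = 127.04 × $0.29 = $36.84

$36.84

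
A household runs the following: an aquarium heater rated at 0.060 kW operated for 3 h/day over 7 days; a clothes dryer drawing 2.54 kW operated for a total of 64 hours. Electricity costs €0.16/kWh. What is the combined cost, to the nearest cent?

aquarium heater: Runtime = 3 h/day × 7 days = 21 h
aquarium heater: 0.06 kW × 21 h = 1.26 kWh
clothes dryer: 2.54 kW × 64 h = 162.56 kWh
Total energy = 163.82 kWh
Cost = 163.82 × €0.16 = €26.21

€26.21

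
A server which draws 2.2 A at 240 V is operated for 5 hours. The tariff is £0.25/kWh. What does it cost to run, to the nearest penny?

Power = 2.2 A × 240 V = 528 W = 0.528 kW
Energy = 0.528 kW × 5 h = 2.64 kWh
Cost = 2.64 kWh × £0.25/kWh = £0.66

£0.66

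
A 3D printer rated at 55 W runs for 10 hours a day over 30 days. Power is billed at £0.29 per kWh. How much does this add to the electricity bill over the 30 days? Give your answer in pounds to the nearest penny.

Runtime = 10 h/day × 30 days = 300 h
Energy = 0.055 kW × 300 h = 16.5 kWh
Cost = 16.5 kWh × £0.29/kWh = £4.79

£4.79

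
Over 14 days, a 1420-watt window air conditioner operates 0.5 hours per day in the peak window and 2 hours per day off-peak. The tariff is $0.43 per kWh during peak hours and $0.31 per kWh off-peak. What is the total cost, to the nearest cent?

$16.60

Peak energy = 1.42 kW × 0.5 h × 14 = 9.94 kWh
Off-peak energy = 1.42 kW × 2 h × 14 = 39.76 kWh
Cost = 9.94 × $0.43 + 39.76 × $0.31 = $4.2742 + $12.3256 = $16.60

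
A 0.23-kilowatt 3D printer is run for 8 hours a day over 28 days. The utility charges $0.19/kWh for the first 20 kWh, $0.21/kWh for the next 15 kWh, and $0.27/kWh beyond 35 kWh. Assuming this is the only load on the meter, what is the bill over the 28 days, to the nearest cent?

Runtime = 8 h/day × 28 days = 224 h
Energy = 0.23 kW × 224 h = 51.52 kWh
Tier 1 (0–20 kWh): 20 × $0.19 = $3.8
Tier 2 (20–35 kWh): 15 × $0.21 = $3.15
Above 35 kWh: 16.52 × $0.27 = $4.4604
Bill = $11.41

$11.41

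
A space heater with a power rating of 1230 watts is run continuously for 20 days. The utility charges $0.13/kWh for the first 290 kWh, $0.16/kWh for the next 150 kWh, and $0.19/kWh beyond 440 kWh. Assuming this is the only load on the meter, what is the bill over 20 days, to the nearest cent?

$90.28

Runtime = 24 h × 20 = 480 h
Energy = 1.23 kW × 480 h = 590.4 kWh
Tier 1 (0–290 kWh): 290 × $0.13 = $37.7
Tier 2 (290–440 kWh): 150 × $0.16 = $24
Above 440 kWh: 150.4 × $0.19 = $28.576
Bill = $90.28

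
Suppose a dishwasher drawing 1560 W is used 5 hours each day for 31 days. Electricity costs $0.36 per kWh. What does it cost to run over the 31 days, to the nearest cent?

Runtime = 5 h/day × 31 days = 155 h
Energy = 1.56 kW × 155 h = 241.8 kWh
Cost = 241.8 kWh × $0.36/kWh = $87.05

$87.05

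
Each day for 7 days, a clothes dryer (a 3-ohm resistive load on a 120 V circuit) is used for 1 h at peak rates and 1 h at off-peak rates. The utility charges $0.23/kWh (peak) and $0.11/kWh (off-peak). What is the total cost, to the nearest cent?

$11.42

Power = V²/R = 120²/3 = 4800 W = 4.8 kW
Peak energy = 4.8 kW × 1 h × 7 = 33.6 kWh
Off-peak energy = 4.8 kW × 1 h × 7 = 33.6 kWh
Cost = 33.6 × $0.23 + 33.6 × $0.11 = $7.728 + $3.696 = $11.42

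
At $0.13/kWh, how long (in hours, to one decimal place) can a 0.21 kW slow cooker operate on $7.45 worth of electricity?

Energy available = $7.45 ÷ $0.13/kWh = 57.3077 kWh
Hours = 57.3077 kWh ÷ 0.21 kW = 272.9 h

272.9 h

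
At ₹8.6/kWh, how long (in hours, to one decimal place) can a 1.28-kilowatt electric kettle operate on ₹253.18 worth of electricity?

Energy available = ₹253.18 ÷ ₹8.6/kWh = 29.4395 kWh
Hours = 29.4395 kWh ÷ 1.28 kW = 23.0 h

23.0 h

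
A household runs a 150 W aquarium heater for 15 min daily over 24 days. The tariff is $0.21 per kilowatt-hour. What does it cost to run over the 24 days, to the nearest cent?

Runtime = 15 min × 24 = 360 min = 6 h
Energy = 0.15 kW × 6 h = 0.9 kWh
Cost = 0.9 kWh × $0.21/kWh = $0.19

$0.19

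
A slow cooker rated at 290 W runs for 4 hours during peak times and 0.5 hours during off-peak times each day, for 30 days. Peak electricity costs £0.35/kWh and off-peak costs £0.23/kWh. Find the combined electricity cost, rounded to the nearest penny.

£13.18

Peak energy = 0.29 kW × 4 h × 30 = 34.8 kWh
Off-peak energy = 0.29 kW × 0.5 h × 30 = 4.35 kWh
Cost = 34.8 × £0.35 + 4.35 × £0.23 = £12.18 + £1.0005 = £13.18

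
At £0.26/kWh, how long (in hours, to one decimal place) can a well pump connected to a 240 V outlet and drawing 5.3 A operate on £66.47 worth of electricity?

201.0 h

Power = 5.3 A × 240 V = 1272 W = 1.272 kW
Energy available = £66.47 ÷ £0.26/kWh = 255.6538 kWh
Hours = 255.6538 kWh ÷ 1.272 kW = 201.0 h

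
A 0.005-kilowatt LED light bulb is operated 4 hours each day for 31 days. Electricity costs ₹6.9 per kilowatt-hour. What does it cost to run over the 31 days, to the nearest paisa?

₹4.28

Runtime = 4 h/day × 31 days = 124 h
Energy = 0.005 kW × 124 h = 0.62 kWh
Cost = 0.62 kWh × ₹6.9/kWh = ₹4.28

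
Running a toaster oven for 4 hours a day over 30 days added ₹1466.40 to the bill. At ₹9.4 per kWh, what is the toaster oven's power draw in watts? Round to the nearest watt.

1300 W

Energy = ₹1466.40 ÷ ₹9.4/kWh = 156 kWh
Runtime = 4 h/day × 30 days = 120 h
Power = 156 kWh ÷ 120 h = 1.3 kW = 1300 W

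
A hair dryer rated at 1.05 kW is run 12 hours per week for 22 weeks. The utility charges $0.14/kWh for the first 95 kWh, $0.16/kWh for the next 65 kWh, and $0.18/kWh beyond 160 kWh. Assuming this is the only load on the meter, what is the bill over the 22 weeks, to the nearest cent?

$44.80

Runtime = 12 h/week × 22 weeks = 264 h
Energy = 1.05 kW × 264 h = 277.2 kWh
Tier 1 (0–95 kWh): 95 × $0.14 = $13.3
Tier 2 (95–160 kWh): 65 × $0.16 = $10.4
Above 160 kWh: 117.2 × $0.18 = $21.096
Bill = $44.80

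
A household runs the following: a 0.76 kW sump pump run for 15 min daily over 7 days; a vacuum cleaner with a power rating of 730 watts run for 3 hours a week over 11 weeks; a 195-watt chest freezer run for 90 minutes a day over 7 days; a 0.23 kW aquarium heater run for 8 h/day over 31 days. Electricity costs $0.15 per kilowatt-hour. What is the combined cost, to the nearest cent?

$12.68

sump pump: Runtime = 15 min × 7 = 105 min = 1.75 h
sump pump: 0.76 kW × 1.75 h = 1.33 kWh
vacuum cleaner: Runtime = 3 h/week × 11 weeks = 33 h
vacuum cleaner: 0.73 kW × 33 h = 24.09 kWh
chest freezer: Runtime = 90 min × 7 = 630 min = 10.5 h
chest freezer: 0.195 kW × 10.5 h = 2.0475 kWh
aquarium heater: Runtime = 8 h/day × 31 days = 248 h
aquarium heater: 0.23 kW × 248 h = 57.04 kWh
Total energy = 84.5075 kWh
Cost = 84.5075 × $0.15 = $12.68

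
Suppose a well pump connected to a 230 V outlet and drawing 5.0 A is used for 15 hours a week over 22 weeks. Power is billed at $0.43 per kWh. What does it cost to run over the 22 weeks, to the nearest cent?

$163.19

Power = 5.0 A × 230 V = 1150 W = 1.15 kW
Runtime = 15 h/week × 22 weeks = 330 h
Energy = 1.15 kW × 330 h = 379.5 kWh
Cost = 379.5 kWh × $0.43/kWh = $163.19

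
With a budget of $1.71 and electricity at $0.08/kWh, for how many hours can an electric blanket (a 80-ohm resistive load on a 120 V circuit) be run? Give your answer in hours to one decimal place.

118.8 h

Power = V²/R = 120²/80 = 180 W = 0.18 kW
Energy available = $1.71 ÷ $0.08/kWh = 21.375 kWh
Hours = 21.375 kWh ÷ 0.18 kW = 118.8 h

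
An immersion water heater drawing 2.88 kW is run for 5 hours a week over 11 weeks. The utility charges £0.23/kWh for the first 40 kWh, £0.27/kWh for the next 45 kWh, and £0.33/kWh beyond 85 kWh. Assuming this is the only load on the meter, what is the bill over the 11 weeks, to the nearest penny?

Runtime = 5 h/week × 11 weeks = 55 h
Energy = 2.88 kW × 55 h = 158.4 kWh
Tier 1 (0–40 kWh): 40 × £0.23 = £9.2
Tier 2 (40–85 kWh): 45 × £0.27 = £12.15
Above 85 kWh: 73.4 × £0.33 = £24.222
Bill = £45.57

£45.57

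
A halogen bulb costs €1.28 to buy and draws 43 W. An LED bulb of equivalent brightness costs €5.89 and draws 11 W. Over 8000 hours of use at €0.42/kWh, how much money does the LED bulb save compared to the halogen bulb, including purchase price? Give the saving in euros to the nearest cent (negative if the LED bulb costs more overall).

halogen bulb: €1.28 + (43/1000) kW × 8000 h × €0.42 = €1.28 + €144.48 = €145.76
LED bulb: €5.89 + (11/1000) kW × 8000 h × €0.42 = €5.89 + €36.96 = €42.85
Saving = €145.76 − €42.85 = €102.91

€102.91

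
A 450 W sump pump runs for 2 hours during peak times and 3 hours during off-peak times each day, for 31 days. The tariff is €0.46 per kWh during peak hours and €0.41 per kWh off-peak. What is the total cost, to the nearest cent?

€29.99

Peak energy = 0.45 kW × 2 h × 31 = 27.9 kWh
Off-peak energy = 0.45 kW × 3 h × 31 = 41.85 kWh
Cost = 27.9 × €0.46 + 41.85 × €0.41 = €12.834 + €17.1585 = €29.99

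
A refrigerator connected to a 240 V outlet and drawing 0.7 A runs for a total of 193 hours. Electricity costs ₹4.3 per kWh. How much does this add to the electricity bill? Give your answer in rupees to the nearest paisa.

Power = 0.7 A × 240 V = 168 W = 0.168 kW
Energy = 0.168 kW × 193 h = 32.424 kWh
Cost = 32.424 kWh × ₹4.3/kWh = ₹139.42

₹139.42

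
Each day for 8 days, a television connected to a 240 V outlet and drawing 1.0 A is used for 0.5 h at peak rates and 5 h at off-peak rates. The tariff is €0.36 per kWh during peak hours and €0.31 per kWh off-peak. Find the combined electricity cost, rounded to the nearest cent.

€3.32

Power = 1.0 A × 240 V = 240 W = 0.24 kW
Peak energy = 0.24 kW × 0.5 h × 8 = 0.96 kWh
Off-peak energy = 0.24 kW × 5 h × 8 = 9.6 kWh
Cost = 0.96 × €0.36 + 9.6 × €0.31 = €0.3456 + €2.976 = €3.32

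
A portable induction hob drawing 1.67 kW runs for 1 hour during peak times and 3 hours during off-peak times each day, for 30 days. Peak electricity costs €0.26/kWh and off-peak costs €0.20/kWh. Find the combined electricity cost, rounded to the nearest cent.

Peak energy = 1.67 kW × 1 h × 30 = 50.1 kWh
Off-peak energy = 1.67 kW × 3 h × 30 = 150.3 kWh
Cost = 50.1 × €0.26 + 150.3 × €0.20 = €13.026 + €30.06 = €43.09

€43.09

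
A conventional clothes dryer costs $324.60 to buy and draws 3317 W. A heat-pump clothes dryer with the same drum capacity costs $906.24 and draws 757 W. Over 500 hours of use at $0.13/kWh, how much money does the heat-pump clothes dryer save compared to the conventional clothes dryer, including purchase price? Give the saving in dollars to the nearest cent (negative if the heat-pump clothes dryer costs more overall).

-$415.24

conventional clothes dryer: $324.60 + (3317/1000) kW × 500 h × $0.13 = $324.60 + $215.605 = $540.205
heat-pump clothes dryer: $906.24 + (757/1000) kW × 500 h × $0.13 = $906.24 + $49.205 = $955.445
Saving = $540.205 − $955.445 = −$415.24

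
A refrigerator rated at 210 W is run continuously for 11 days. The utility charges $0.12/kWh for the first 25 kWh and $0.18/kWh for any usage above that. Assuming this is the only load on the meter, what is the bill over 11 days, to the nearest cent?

$8.48

Runtime = 24 h × 11 = 264 h
Energy = 0.21 kW × 264 h = 55.44 kWh
Tier 1 (0–25 kWh): 25 × $0.12 = $3
Above 25 kWh: 30.44 × $0.18 = $5.4792
Bill = $8.48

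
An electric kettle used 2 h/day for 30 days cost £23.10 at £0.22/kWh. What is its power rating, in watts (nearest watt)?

1750 W

Energy = £23.10 ÷ £0.22/kWh = 105 kWh
Runtime = 2 h/day × 30 days = 60 h
Power = 105 kWh ÷ 60 h = 1.75 kW = 1750 W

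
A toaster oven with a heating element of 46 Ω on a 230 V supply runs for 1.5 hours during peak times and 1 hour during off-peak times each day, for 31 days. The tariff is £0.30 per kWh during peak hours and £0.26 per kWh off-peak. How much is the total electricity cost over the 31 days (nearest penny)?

£25.31

Power = V²/R = 230²/46 = 1150 W = 1.15 kW
Peak energy = 1.15 kW × 1.5 h × 31 = 53.475 kWh
Off-peak energy = 1.15 kW × 1 h × 31 = 35.65 kWh
Cost = 53.475 × £0.30 + 35.65 × £0.26 = £16.0425 + £9.269 = £25.31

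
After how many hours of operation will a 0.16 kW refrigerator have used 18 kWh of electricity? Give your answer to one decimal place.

Hours = 18 kWh ÷ 0.16 kW = 112.5 h

112.5 h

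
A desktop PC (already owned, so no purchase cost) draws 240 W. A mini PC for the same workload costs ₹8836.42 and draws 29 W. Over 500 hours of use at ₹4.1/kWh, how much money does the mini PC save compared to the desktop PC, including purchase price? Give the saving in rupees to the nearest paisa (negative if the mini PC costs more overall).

-₹8403.87

desktop PC: ₹0.00 + (240/1000) kW × 500 h × ₹4.1 = ₹0.00 + ₹492 = ₹492
mini PC: ₹8836.42 + (29/1000) kW × 500 h × ₹4.1 = ₹8836.42 + ₹59.45 = ₹8895.87
Saving = ₹492 − ₹8895.87 = −₹8403.87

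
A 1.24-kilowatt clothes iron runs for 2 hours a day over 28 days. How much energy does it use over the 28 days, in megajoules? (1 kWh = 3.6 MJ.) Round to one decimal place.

Runtime = 2 h/day × 28 days = 56 h
Energy = 1.24 kW × 56 h = 69.44 kWh
= 69.44 × 3.6 MJ = 250.0 MJ

250.0 MJ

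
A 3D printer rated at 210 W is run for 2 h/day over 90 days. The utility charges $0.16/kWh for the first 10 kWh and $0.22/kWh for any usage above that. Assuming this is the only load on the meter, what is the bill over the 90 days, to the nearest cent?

Runtime = 2 h/day × 90 days = 180 h
Energy = 0.21 kW × 180 h = 37.8 kWh
Tier 1 (0–10 kWh): 10 × $0.16 = $1.6
Above 10 kWh: 27.8 × $0.22 = $6.116
Bill = $7.72

$7.72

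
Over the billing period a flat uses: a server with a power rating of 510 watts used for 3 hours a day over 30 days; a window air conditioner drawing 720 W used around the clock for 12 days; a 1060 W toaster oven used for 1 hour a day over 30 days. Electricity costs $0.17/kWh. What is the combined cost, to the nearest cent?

$48.46

server: Runtime = 3 h/day × 30 days = 90 h
server: 0.51 kW × 90 h = 45.9 kWh
window air conditioner: Runtime = 24 h × 12 = 288 h
window air conditioner: 0.72 kW × 288 h = 207.36 kWh
toaster oven: Runtime = 1 h/day × 30 days = 30 h
toaster oven: 1.06 kW × 30 h = 31.8 kWh
Total energy = 285.06 kWh
Cost = 285.06 × $0.17 = $48.46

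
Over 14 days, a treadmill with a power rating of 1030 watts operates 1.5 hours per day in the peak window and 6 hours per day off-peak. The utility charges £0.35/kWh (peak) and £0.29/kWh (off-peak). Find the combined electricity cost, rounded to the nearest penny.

£32.66

Peak energy = 1.03 kW × 1.5 h × 14 = 21.63 kWh
Off-peak energy = 1.03 kW × 6 h × 14 = 86.52 kWh
Cost = 21.63 × £0.35 + 86.52 × £0.29 = £7.5705 + £25.0908 = £32.66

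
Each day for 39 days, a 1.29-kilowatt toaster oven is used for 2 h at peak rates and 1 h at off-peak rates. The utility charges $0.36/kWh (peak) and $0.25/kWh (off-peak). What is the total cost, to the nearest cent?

$48.80

Peak energy = 1.29 kW × 2 h × 39 = 100.62 kWh
Off-peak energy = 1.29 kW × 1 h × 39 = 50.31 kWh
Cost = 100.62 × $0.36 + 50.31 × $0.25 = $36.2232 + $12.5775 = $48.80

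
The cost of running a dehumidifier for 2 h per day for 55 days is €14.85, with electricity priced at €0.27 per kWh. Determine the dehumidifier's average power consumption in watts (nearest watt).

500 W

Energy = €14.85 ÷ €0.27/kWh = 55 kWh
Runtime = 2 h/day × 55 days = 110 h
Power = 55 kWh ÷ 110 h = 0.5 kW = 500 W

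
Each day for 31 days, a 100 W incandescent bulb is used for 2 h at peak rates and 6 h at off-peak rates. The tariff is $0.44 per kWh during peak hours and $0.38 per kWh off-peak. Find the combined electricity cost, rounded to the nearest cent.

Peak energy = 0.1 kW × 2 h × 31 = 6.2 kWh
Off-peak energy = 0.1 kW × 6 h × 31 = 18.6 kWh
Cost = 6.2 × $0.44 + 18.6 × $0.38 = $2.728 + $7.068 = $9.80

$9.80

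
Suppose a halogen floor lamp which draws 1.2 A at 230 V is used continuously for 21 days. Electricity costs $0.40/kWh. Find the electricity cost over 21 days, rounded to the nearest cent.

$55.64

Power = 1.2 A × 230 V = 276 W = 0.276 kW
Runtime = 24 h × 21 = 504 h
Energy = 0.276 kW × 504 h = 139.104 kWh
Cost = 139.104 kWh × $0.40/kWh = $55.64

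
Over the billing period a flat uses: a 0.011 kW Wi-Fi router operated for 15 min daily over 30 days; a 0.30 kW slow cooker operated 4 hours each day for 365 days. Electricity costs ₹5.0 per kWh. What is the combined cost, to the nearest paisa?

₹2190.41

Wi-Fi router: Runtime = 15 min × 30 = 450 min = 7.5 h
Wi-Fi router: 0.011 kW × 7.5 h = 0.0825 kWh
slow cooker: Runtime = 4 h/day × 365 days = 1460 h
slow cooker: 0.3 kW × 1460 h = 438 kWh
Total energy = 438.0825 kWh
Cost = 438.0825 × ₹5.0 = ₹2190.41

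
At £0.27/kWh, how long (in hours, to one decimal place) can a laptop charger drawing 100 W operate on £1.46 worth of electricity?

54.1 h

Energy available = £1.46 ÷ £0.27/kWh = 5.4074 kWh
Hours = 5.4074 kWh ÷ 0.1 kW = 54.1 h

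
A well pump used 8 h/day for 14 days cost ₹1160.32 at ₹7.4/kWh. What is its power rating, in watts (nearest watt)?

1400 W

Energy = ₹1160.32 ÷ ₹7.4/kWh = 156.8 kWh
Runtime = 8 h/day × 14 days = 112 h
Power = 156.8 kWh ÷ 112 h = 1.4 kW = 1400 W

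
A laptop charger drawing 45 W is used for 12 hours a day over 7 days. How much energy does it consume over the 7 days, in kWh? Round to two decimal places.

3.78 kWh

Runtime = 12 h/day × 7 days = 84 h
Energy = 0.045 kW × 84 h = 3.78 kWh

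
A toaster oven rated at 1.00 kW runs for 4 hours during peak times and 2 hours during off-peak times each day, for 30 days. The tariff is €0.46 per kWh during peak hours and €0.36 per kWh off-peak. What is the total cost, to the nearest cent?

€76.80

Peak energy = 1 kW × 4 h × 30 = 120 kWh
Off-peak energy = 1 kW × 2 h × 30 = 60 kWh
Cost = 120 × €0.46 + 60 × €0.36 = €55.2 + €21.6 = €76.80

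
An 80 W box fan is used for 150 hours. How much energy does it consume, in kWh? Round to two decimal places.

Energy = 0.08 kW × 150 h = 12 kWh

12.00 kWh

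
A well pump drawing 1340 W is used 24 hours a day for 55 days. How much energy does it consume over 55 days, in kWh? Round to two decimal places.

Runtime = 24 h × 55 = 1320 h
Energy = 1.34 kW × 1320 h = 1768.8 kWh

1768.80 kWh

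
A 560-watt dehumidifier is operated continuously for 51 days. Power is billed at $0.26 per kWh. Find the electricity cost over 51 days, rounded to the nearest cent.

$178.21

Runtime = 24 h × 51 = 1224 h
Energy = 0.56 kW × 1224 h = 685.44 kWh
Cost = 685.44 kWh × $0.26/kWh = $178.21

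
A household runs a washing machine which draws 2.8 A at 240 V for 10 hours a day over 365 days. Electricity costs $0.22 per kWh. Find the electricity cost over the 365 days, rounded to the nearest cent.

Power = 2.8 A × 240 V = 672 W = 0.672 kW
Runtime = 10 h/day × 365 days = 3650 h
Energy = 0.672 kW × 3650 h = 2452.8 kWh
Cost = 2452.8 kWh × $0.22/kWh = $539.62

$539.62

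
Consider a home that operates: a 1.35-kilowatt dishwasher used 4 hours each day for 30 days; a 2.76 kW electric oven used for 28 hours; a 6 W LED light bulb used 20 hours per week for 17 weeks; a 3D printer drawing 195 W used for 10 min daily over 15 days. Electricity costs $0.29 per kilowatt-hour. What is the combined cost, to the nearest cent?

dishwasher: Runtime = 4 h/day × 30 days = 120 h
dishwasher: 1.35 kW × 120 h = 162 kWh
electric oven: 2.76 kW × 28 h = 77.28 kWh
LED light bulb: Runtime = 20 h/week × 17 weeks = 340 h
LED light bulb: 0.006 kW × 340 h = 2.04 kWh
3D printer: Runtime = 10 min × 15 = 150 min = 2.5 h
3D printer: 0.195 kW × 2.5 h = 0.4875 kWh
Total energy = 241.8075 kWh
Cost = 241.8075 × $0.29 = $70.12

$70.12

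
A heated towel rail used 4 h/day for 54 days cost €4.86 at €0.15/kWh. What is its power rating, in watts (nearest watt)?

150 W

Energy = €4.86 ÷ €0.15/kWh = 32.4 kWh
Runtime = 4 h/day × 54 days = 216 h
Power = 32.4 kWh ÷ 216 h = 0.15 kW = 150 W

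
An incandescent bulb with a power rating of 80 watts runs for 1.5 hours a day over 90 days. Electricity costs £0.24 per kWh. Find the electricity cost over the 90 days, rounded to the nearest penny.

£2.59

Runtime = 1.5 h/day × 90 days = 135 h
Energy = 0.08 kW × 135 h = 10.8 kWh
Cost = 10.8 kWh × £0.24/kWh = £2.59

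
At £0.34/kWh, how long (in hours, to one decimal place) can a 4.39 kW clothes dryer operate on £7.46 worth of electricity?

Energy available = £7.46 ÷ £0.34/kWh = 21.9412 kWh
Hours = 21.9412 kWh ÷ 4.39 kW = 5.0 h

5.0 h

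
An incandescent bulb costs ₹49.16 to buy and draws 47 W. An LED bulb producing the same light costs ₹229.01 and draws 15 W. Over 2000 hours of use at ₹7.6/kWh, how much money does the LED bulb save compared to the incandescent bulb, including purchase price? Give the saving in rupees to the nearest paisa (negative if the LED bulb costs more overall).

₹306.55

incandescent bulb: ₹49.16 + (47/1000) kW × 2000 h × ₹7.6 = ₹49.16 + ₹714.4 = ₹763.56
LED bulb: ₹229.01 + (15/1000) kW × 2000 h × ₹7.6 = ₹229.01 + ₹228 = ₹457.01
Saving = ₹763.56 − ₹457.01 = ₹306.55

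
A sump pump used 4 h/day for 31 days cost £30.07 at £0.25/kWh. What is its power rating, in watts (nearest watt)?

970 W

Energy = £30.07 ÷ £0.25/kWh = 120.28 kWh
Runtime = 4 h/day × 31 days = 124 h
Power = 120.28 kWh ÷ 124 h = 0.97 kW = 970 W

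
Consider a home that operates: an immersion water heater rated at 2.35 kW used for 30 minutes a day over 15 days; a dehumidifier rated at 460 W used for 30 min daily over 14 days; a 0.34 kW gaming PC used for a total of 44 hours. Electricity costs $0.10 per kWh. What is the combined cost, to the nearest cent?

$3.58

immersion water heater: Runtime = 30 min × 15 = 450 min = 7.5 h
immersion water heater: 2.35 kW × 7.5 h = 17.625 kWh
dehumidifier: Runtime = 30 min × 14 = 420 min = 7 h
dehumidifier: 0.46 kW × 7 h = 3.22 kWh
gaming PC: 0.34 kW × 44 h = 14.96 kWh
Total energy = 35.805 kWh
Cost = 35.805 × $0.10 = $3.58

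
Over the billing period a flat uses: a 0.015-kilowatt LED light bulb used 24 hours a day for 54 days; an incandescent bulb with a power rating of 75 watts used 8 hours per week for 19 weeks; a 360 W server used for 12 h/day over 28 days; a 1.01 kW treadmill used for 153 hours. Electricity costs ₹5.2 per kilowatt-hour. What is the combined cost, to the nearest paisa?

₹1592.92

LED light bulb: Runtime = 24 h × 54 = 1296 h
LED light bulb: 0.015 kW × 1296 h = 19.44 kWh
incandescent bulb: Runtime = 8 h/week × 19 weeks = 152 h
incandescent bulb: 0.075 kW × 152 h = 11.4 kWh
server: Runtime = 12 h/day × 28 days = 336 h
server: 0.36 kW × 336 h = 120.96 kWh
treadmill: 1.01 kW × 153 h = 154.53 kWh
Total energy = 306.33 kWh
Cost = 306.33 × ₹5.2 = ₹1592.92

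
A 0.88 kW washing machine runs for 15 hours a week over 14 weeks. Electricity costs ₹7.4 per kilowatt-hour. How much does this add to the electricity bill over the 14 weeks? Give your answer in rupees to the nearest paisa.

₹1367.52

Runtime = 15 h/week × 14 weeks = 210 h
Energy = 0.88 kW × 210 h = 184.8 kWh
Cost = 184.8 kWh × ₹7.4/kWh = ₹1367.52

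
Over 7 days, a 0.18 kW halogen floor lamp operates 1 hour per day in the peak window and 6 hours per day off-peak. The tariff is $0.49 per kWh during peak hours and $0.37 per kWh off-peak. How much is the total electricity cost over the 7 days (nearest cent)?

$3.41

Peak energy = 0.18 kW × 1 h × 7 = 1.26 kWh
Off-peak energy = 0.18 kW × 6 h × 7 = 7.56 kWh
Cost = 1.26 × $0.49 + 7.56 × $0.37 = $0.6174 + $2.7972 = $3.41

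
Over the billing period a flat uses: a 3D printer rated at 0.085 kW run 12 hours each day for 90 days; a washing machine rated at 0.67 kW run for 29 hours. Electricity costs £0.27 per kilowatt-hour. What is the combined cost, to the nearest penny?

£30.03

3D printer: Runtime = 12 h/day × 90 days = 1080 h
3D printer: 0.085 kW × 1080 h = 91.8 kWh
washing machine: 0.67 kW × 29 h = 19.43 kWh
Total energy = 111.23 kWh
Cost = 111.23 × £0.27 = £30.03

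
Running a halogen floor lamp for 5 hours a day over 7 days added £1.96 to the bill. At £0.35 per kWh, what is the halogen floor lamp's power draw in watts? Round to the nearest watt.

Energy = £1.96 ÷ £0.35/kWh = 5.6 kWh
Runtime = 5 h/day × 7 days = 35 h
Power = 5.6 kWh ÷ 35 h = 0.16 kW = 160 W

160 W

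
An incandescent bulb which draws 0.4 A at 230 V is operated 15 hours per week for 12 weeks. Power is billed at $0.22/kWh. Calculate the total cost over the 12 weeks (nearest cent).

$3.64

Power = 0.4 A × 230 V = 92 W = 0.092 kW
Runtime = 15 h/week × 12 weeks = 180 h
Energy = 0.092 kW × 180 h = 16.56 kWh
Cost = 16.56 kWh × $0.22/kWh = $3.64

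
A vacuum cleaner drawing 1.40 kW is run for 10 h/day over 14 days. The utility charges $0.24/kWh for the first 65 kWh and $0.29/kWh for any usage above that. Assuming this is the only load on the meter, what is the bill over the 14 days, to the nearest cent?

$53.59

Runtime = 10 h/day × 14 days = 140 h
Energy = 1.4 kW × 140 h = 196 kWh
Tier 1 (0–65 kWh): 65 × $0.24 = $15.6
Above 65 kWh: 131 × $0.29 = $37.99
Bill = $53.59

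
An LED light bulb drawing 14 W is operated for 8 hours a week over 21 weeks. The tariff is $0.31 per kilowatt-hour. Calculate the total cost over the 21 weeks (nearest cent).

Runtime = 8 h/week × 21 weeks = 168 h
Energy = 0.014 kW × 168 h = 2.352 kWh
Cost = 2.352 kWh × $0.31/kWh = $0.73

$0.73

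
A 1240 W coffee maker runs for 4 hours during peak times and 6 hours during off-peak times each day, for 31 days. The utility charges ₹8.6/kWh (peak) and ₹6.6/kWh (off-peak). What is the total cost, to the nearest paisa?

₹2844.56

Peak energy = 1.24 kW × 4 h × 31 = 153.76 kWh
Off-peak energy = 1.24 kW × 6 h × 31 = 230.64 kWh
Cost = 153.76 × ₹8.6 + 230.64 × ₹6.6 = ₹1322.336 + ₹1522.224 = ₹2844.56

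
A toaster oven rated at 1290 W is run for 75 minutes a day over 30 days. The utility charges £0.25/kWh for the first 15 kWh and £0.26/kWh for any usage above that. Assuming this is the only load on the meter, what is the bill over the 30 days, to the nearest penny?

£12.43

Runtime = 75 min × 30 = 2250 min = 37.5 h
Energy = 1.29 kW × 37.5 h = 48.375 kWh
Tier 1 (0–15 kWh): 15 × £0.25 = £3.75
Above 15 kWh: 33.375 × £0.26 = £8.6775
Bill = £12.43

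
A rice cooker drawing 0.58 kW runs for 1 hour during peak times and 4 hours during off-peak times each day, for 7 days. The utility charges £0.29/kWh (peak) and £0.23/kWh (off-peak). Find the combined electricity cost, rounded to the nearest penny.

Peak energy = 0.58 kW × 1 h × 7 = 4.06 kWh
Off-peak energy = 0.58 kW × 4 h × 7 = 16.24 kWh
Cost = 4.06 × £0.29 + 16.24 × £0.23 = £1.1774 + £3.7352 = £4.91

£4.91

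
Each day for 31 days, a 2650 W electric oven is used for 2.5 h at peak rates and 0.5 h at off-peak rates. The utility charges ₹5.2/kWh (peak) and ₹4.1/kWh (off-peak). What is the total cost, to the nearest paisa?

₹1236.36

Peak energy = 2.65 kW × 2.5 h × 31 = 205.375 kWh
Off-peak energy = 2.65 kW × 0.5 h × 31 = 41.075 kWh
Cost = 205.375 × ₹5.2 + 41.075 × ₹4.1 = ₹1067.95 + ₹168.4075 = ₹1236.36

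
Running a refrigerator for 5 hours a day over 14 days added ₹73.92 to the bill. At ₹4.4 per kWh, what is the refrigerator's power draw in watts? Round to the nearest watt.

240 W

Energy = ₹73.92 ÷ ₹4.4/kWh = 16.8 kWh
Runtime = 5 h/day × 14 days = 70 h
Power = 16.8 kWh ÷ 70 h = 0.24 kW = 240 W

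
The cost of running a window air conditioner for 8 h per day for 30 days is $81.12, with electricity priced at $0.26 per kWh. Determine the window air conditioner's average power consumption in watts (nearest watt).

1300 W

Energy = $81.12 ÷ $0.26/kWh = 312 kWh
Runtime = 8 h/day × 30 days = 240 h
Power = 312 kWh ÷ 240 h = 1.3 kW = 1300 W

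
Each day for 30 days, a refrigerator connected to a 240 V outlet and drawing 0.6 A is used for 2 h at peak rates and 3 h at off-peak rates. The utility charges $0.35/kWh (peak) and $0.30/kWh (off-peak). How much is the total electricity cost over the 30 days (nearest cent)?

$6.91

Power = 0.6 A × 240 V = 144 W = 0.144 kW
Peak energy = 0.144 kW × 2 h × 30 = 8.64 kWh
Off-peak energy = 0.144 kW × 3 h × 30 = 12.96 kWh
Cost = 8.64 × $0.35 + 12.96 × $0.30 = $3.024 + $3.888 = $6.91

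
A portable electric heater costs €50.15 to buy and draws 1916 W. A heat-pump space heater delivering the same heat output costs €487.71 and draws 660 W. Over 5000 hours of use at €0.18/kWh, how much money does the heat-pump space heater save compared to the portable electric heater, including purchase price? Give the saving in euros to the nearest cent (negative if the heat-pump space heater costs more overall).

portable electric heater: €50.15 + (1916/1000) kW × 5000 h × €0.18 = €50.15 + €1724.4 = €1774.55
heat-pump space heater: €487.71 + (660/1000) kW × 5000 h × €0.18 = €487.71 + €594 = €1081.71
Saving = €1774.55 − €1081.71 = €692.84

€692.84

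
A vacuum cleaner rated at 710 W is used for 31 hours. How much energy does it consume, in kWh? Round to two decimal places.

Energy = 0.71 kW × 31 h = 22.01 kWh

22.01 kWh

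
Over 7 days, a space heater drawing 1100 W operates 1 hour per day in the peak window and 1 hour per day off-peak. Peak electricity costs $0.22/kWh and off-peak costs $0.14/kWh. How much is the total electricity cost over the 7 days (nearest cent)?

$2.77

Peak energy = 1.1 kW × 1 h × 7 = 7.7 kWh
Off-peak energy = 1.1 kW × 1 h × 7 = 7.7 kWh
Cost = 7.7 × $0.22 + 7.7 × $0.14 = $1.694 + $1.078 = $2.77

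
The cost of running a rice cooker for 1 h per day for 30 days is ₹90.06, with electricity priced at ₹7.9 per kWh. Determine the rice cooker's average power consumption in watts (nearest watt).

Energy = ₹90.06 ÷ ₹7.9/kWh = 11.4 kWh
Runtime = 1 h/day × 30 days = 30 h
Power = 11.4 kWh ÷ 30 h = 0.38 kW = 380 W

380 W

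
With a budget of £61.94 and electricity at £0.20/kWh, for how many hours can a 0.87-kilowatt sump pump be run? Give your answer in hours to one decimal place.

Energy available = £61.94 ÷ £0.20/kWh = 309.7 kWh
Hours = 309.7 kWh ÷ 0.87 kW = 356.0 h

356.0 h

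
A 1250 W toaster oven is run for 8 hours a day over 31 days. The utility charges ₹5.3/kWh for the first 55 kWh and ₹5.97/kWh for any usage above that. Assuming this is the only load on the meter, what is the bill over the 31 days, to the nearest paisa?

Runtime = 8 h/day × 31 days = 248 h
Energy = 1.25 kW × 248 h = 310 kWh
Tier 1 (0–55 kWh): 55 × ₹5.3 = ₹291.5
Above 55 kWh: 255 × ₹5.97 = ₹1522.35
Bill = ₹1813.85

₹1813.85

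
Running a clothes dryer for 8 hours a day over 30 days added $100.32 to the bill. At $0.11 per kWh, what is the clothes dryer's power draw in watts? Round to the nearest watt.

Energy = $100.32 ÷ $0.11/kWh = 912 kWh
Runtime = 8 h/day × 30 days = 240 h
Power = 912 kWh ÷ 240 h = 3.8 kW = 3800 W

3800 W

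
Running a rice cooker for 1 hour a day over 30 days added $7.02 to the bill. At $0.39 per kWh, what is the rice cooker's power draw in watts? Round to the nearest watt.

Energy = $7.02 ÷ $0.39/kWh = 18 kWh
Runtime = 1 h/day × 30 days = 30 h
Power = 18 kWh ÷ 30 h = 0.6 kW = 600 W

600 W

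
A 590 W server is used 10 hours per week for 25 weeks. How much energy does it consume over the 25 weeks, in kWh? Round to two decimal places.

Runtime = 10 h/week × 25 weeks = 250 h
Energy = 0.59 kW × 250 h = 147.5 kWh

147.50 kWh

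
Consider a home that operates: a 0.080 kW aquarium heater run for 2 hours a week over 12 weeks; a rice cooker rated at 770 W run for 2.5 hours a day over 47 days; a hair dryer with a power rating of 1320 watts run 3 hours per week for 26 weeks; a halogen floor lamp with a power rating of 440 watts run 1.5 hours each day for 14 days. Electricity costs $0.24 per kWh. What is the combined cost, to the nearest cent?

$49.10

aquarium heater: Runtime = 2 h/week × 12 weeks = 24 h
aquarium heater: 0.08 kW × 24 h = 1.92 kWh
rice cooker: Runtime = 2.5 h/day × 47 days = 117.5 h
rice cooker: 0.77 kW × 117.5 h = 90.475 kWh
hair dryer: Runtime = 3 h/week × 26 weeks = 78 h
hair dryer: 1.32 kW × 78 h = 102.96 kWh
halogen floor lamp: Runtime = 1.5 h/day × 14 days = 21 h
halogen floor lamp: 0.44 kW × 21 h = 9.24 kWh
Total energy = 204.595 kWh
Cost = 204.595 × $0.24 = $49.10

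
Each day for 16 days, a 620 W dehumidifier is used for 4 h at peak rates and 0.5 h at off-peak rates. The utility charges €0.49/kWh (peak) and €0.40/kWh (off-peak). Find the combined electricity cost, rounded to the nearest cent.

Peak energy = 0.62 kW × 4 h × 16 = 39.68 kWh
Off-peak energy = 0.62 kW × 0.5 h × 16 = 4.96 kWh
Cost = 39.68 × €0.49 + 4.96 × €0.40 = €19.4432 + €1.984 = €21.43

€21.43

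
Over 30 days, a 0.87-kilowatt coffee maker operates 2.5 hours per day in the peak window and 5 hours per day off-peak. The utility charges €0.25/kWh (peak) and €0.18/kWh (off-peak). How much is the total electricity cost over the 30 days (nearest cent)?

Peak energy = 0.87 kW × 2.5 h × 30 = 65.25 kWh
Off-peak energy = 0.87 kW × 5 h × 30 = 130.5 kWh
Cost = 65.25 × €0.25 + 130.5 × €0.18 = €16.3125 + €23.49 = €39.80

€39.80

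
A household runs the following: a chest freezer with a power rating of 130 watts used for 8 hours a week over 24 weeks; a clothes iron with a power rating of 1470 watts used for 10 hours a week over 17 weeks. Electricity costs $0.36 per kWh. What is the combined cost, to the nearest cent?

$98.95

chest freezer: Runtime = 8 h/week × 24 weeks = 192 h
chest freezer: 0.13 kW × 192 h = 24.96 kWh
clothes iron: Runtime = 10 h/week × 17 weeks = 170 h
clothes iron: 1.47 kW × 170 h = 249.9 kWh
Total energy = 274.86 kWh
Cost = 274.86 × $0.36 = $98.95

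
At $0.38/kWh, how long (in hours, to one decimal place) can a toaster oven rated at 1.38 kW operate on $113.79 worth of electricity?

217.0 h

Energy available = $113.79 ÷ $0.38/kWh = 299.4474 kWh
Hours = 299.4474 kWh ÷ 1.38 kW = 217.0 h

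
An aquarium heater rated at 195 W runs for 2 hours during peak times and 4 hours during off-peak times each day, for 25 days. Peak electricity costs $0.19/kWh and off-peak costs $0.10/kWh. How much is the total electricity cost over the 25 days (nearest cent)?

Peak energy = 0.195 kW × 2 h × 25 = 9.75 kWh
Off-peak energy = 0.195 kW × 4 h × 25 = 19.5 kWh
Cost = 9.75 × $0.19 + 19.5 × $0.10 = $1.8525 + $1.95 = $3.80

$3.80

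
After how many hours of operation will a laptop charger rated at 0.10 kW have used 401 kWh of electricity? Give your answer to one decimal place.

4010.0 h

Hours = 401 kWh ÷ 0.1 kW = 4010.0 h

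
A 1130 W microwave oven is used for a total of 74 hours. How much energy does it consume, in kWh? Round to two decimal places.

83.62 kWh

Energy = 1.13 kW × 74 h = 83.62 kWh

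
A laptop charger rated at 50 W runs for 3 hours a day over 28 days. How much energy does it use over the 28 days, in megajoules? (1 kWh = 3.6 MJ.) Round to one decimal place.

15.1 MJ

Runtime = 3 h/day × 28 days = 84 h
Energy = 0.05 kW × 84 h = 4.2 kWh
= 4.2 × 3.6 MJ = 15.1 MJ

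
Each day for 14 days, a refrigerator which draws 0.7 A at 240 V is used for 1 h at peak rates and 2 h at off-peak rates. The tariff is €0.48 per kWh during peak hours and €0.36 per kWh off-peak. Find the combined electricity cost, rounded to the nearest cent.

Power = 0.7 A × 240 V = 168 W = 0.168 kW
Peak energy = 0.168 kW × 1 h × 14 = 2.352 kWh
Off-peak energy = 0.168 kW × 2 h × 14 = 4.704 kWh
Cost = 2.352 × €0.48 + 4.704 × €0.36 = €1.12896 + €1.69344 = €2.82

€2.82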